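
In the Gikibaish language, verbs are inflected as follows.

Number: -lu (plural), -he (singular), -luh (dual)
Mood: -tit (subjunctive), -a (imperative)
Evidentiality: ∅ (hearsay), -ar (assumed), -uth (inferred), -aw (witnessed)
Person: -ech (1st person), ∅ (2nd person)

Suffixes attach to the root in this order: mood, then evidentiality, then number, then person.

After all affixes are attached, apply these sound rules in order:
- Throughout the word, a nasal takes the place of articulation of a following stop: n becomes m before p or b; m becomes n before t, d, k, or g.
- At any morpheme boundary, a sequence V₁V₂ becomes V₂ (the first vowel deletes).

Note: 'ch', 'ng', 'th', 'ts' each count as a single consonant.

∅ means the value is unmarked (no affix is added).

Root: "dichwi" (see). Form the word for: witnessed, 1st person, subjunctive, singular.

dichwititawhech

Attach mood subjunctive -tit → dichwitit.
Attach evidentiality witnessed -aw → dichwititaw.
Attach number singular -he → dichwititawhe.
Attach person 1st person -ech → dichwititawheech.
Nasal assimilation: no change.
Apply vowel deletion: dichwititawheech → dichwititawhech.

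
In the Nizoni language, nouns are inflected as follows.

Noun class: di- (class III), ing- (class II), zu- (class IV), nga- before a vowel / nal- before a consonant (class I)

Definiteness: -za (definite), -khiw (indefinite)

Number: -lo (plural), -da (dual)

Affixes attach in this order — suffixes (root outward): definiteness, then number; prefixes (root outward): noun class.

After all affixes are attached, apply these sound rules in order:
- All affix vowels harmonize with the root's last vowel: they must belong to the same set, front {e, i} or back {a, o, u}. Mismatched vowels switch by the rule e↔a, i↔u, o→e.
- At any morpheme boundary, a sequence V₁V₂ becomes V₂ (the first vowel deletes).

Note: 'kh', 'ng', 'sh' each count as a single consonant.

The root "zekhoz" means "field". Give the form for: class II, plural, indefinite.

Attach definiteness indefinite -khiw → zekhozkhiw.
Attach noun class class II ing- → ingzekhozkhiw.
Attach number plural -lo → ingzekhozkhiwlo.
Apply vowel harmony: ingzekhozkhiwlo → ungzekhozkhuwlo.
Vowel deletion: no change.

ungzekhozkhuwlo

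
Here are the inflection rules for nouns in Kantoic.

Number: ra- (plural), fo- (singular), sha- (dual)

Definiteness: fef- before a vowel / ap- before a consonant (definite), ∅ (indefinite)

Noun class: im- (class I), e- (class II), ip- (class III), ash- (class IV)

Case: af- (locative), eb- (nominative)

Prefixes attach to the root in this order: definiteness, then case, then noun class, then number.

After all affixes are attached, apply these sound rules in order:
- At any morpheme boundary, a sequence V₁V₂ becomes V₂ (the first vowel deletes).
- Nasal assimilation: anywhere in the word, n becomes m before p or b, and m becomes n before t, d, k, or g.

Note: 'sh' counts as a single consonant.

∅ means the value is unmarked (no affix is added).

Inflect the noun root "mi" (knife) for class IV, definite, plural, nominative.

Attach definiteness definite ap- (before consonant 'm') → apmi.
Attach case nominative eb- → ebapmi.
Attach noun class class IV ash- → ashebapmi.
Attach number plural ra- → raashebapmi.
Apply vowel deletion: raashebapmi → rashebapmi.
Nasal assimilation: no change.

rashebapmi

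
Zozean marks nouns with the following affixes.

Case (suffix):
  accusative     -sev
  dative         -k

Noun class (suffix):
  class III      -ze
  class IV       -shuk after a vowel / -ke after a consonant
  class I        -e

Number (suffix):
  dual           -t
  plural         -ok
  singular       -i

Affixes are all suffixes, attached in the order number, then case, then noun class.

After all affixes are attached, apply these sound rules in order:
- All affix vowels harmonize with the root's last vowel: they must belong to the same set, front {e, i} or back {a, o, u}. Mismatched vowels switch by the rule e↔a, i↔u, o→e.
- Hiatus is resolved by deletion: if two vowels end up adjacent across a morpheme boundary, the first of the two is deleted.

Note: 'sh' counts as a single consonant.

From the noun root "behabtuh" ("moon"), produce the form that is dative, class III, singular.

Attach number singular -i → behabtuhi.
Attach case dative -k → behabtuhik.
Attach noun class class III -ze → behabtuhikze.
Apply vowel harmony: behabtuhikze → behabtuhukza.
Vowel deletion: no change.

behabtuhukza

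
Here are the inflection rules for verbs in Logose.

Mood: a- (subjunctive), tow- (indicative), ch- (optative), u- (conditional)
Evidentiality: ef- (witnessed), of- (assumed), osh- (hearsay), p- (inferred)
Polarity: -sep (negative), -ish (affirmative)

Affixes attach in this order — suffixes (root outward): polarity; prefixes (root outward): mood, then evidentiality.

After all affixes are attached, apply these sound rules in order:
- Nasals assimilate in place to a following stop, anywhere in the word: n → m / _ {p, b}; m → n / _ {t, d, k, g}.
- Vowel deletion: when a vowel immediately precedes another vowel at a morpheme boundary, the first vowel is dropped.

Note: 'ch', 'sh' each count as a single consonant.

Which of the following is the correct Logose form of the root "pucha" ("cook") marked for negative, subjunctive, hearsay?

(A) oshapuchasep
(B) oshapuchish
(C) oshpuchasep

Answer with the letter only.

Attach polarity negative -sep → puchasep.
Attach mood subjunctive a- → apuchasep.
Attach evidentiality hearsay osh- → oshapuchasep.
Nasal assimilation: no change.
Vowel deletion: no change.
So the correct form is oshapuchasep, option (A).
(B) oshapuchish is wrong: it uses affirmative instead of negative for polarity.
(C) oshpuchasep is wrong: it has the affixes in the wrong order.

A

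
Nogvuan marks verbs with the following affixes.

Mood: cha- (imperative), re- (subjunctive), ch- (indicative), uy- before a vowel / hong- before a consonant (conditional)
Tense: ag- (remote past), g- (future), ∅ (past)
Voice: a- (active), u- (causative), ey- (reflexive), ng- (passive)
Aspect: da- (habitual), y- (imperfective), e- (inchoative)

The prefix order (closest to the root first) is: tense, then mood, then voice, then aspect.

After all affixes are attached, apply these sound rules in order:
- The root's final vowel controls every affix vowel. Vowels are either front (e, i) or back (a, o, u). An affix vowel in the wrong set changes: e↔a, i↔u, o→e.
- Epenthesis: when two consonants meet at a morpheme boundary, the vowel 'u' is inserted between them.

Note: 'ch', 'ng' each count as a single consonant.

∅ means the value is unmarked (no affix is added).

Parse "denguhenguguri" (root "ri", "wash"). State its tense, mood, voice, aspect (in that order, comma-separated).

future, conditional, passive, habitual

Segment: da-ng-hong-g-ri.
tense: g- → future.
mood: uy/hong- → conditional.
voice: ng- → passive.
aspect: da- → habitual.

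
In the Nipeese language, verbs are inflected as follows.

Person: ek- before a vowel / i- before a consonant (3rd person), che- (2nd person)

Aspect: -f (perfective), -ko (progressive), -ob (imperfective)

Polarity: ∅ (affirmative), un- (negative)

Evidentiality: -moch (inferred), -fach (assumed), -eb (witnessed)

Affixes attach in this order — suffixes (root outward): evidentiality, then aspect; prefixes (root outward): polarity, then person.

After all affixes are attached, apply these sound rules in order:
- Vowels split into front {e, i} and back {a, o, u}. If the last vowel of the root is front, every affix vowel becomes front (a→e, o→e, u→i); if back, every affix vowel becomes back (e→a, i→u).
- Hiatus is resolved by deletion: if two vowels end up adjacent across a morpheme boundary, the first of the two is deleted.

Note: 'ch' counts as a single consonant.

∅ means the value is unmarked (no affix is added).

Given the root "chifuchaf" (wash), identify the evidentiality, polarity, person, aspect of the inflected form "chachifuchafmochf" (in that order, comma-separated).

Segment: che-chifuchaf-moch-f.
evidentiality: -moch → inferred.
polarity: ∅ → affirmative.
person: che- → 2nd person.
aspect: -f → perfective.

inferred, affirmative, 2nd person, perfective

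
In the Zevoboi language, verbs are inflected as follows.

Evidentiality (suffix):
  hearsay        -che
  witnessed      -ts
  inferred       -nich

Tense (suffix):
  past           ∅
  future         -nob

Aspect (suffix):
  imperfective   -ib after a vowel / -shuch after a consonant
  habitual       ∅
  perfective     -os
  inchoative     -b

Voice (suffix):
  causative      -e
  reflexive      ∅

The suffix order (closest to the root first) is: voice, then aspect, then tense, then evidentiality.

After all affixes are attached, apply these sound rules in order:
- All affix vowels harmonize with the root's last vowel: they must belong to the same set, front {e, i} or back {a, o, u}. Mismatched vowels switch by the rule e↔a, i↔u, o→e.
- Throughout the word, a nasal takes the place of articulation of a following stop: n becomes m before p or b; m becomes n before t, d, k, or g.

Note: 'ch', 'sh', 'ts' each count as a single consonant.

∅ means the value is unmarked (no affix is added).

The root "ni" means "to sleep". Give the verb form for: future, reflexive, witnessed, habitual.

ninebts

voice = reflexive: zero marking, form stays ni.
aspect = habitual: zero marking, form stays ni.
Attach tense future -nob → ninob.
Attach evidentiality witnessed -ts → ninobts.
Apply vowel harmony: ninobts → ninebts.
Nasal assimilation: no change.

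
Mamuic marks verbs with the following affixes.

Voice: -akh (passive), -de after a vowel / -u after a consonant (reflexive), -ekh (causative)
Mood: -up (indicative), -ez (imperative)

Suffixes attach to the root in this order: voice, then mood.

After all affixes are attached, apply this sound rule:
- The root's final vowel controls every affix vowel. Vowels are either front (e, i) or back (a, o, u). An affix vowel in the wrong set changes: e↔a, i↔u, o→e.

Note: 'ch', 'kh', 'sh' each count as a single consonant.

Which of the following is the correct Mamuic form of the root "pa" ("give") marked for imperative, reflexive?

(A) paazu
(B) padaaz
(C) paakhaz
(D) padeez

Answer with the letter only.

Attach voice reflexive -de (after vowel 'a') → pade.
Attach mood imperative -ez → padeez.
Apply vowel harmony: padeez → padaaz.
So the correct form is padaaz, option (B).
(D) padeez is wrong: it fails to apply the sound rule(s).
(C) paakhaz is wrong: it uses passive instead of reflexive for voice.
(A) paazu is wrong: it has the affixes in the wrong order.

B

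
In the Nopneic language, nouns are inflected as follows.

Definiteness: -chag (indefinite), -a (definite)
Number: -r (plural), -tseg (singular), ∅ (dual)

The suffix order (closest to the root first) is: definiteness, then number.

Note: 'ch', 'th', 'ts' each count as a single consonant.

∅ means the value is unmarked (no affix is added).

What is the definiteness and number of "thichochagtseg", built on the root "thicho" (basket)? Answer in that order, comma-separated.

indefinite, singular

Segment: thicho-chag-tseg.
definiteness: -chag → indefinite.
number: -tseg → singular.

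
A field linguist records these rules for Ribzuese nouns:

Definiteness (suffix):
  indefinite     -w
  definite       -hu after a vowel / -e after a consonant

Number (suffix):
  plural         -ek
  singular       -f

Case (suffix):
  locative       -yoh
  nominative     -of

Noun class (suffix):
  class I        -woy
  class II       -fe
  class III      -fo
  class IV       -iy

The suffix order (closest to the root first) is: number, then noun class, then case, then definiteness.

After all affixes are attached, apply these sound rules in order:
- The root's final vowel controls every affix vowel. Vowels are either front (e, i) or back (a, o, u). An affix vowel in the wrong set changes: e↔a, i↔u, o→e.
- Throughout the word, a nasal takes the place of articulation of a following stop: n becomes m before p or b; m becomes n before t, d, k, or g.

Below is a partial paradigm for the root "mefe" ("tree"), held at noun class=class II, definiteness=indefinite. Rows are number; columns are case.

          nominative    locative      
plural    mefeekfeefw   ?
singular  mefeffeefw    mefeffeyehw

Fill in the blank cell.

Attach number plural -ek → mefeek.
Attach noun class class II -fe → mefeekfe.
Attach case locative -yoh → mefeekfeyoh.
Attach definiteness indefinite -w → mefeekfeyohw.
Apply vowel harmony: mefeekfeyohw → mefeekfeyehw.
Nasal assimilation: no change.

mefeekfeyehw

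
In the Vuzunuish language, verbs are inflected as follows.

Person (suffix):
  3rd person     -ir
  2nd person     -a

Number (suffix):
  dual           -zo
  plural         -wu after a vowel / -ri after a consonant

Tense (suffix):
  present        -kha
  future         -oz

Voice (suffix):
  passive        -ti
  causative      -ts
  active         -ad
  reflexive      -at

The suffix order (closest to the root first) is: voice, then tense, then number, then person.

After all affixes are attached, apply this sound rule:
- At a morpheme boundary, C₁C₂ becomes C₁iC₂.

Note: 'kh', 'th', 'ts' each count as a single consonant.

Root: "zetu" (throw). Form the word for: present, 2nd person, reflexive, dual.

zetuatikhazoa

Attach voice reflexive -at → zetuat.
Attach tense present -kha → zetuatkha.
Attach number dual -zo → zetuatkhazo.
Attach person 2nd person -a → zetuatkhazoa.
Apply epenthesis: zetuatkhazoa → zetuatikhazoa.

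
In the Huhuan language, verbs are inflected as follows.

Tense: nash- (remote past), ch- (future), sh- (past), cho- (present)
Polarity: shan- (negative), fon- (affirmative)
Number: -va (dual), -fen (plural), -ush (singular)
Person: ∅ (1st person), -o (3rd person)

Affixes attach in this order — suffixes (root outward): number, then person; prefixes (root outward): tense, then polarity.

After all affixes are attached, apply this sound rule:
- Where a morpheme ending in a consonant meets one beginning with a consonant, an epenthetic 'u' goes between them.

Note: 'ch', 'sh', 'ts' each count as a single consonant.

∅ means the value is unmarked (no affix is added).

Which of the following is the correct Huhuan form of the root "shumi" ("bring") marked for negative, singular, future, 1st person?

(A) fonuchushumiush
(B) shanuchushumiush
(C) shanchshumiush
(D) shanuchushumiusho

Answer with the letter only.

B

Attach number singular -ush → shumiush.
person = 1st person: zero marking, form stays shumiush.
Attach tense future ch- → chshumiush.
Attach polarity negative shan- → shanchshumiush.
Apply epenthesis: shanchshumiush → shanuchushumiush.
So the correct form is shanuchushumiush, option (B).
(A) fonuchushumiush is wrong: it uses affirmative instead of negative for polarity.
(C) shanchshumiush is wrong: it fails to apply the sound rule(s).
(D) shanuchushumiusho is wrong: it uses 3rd person instead of 1st person for person.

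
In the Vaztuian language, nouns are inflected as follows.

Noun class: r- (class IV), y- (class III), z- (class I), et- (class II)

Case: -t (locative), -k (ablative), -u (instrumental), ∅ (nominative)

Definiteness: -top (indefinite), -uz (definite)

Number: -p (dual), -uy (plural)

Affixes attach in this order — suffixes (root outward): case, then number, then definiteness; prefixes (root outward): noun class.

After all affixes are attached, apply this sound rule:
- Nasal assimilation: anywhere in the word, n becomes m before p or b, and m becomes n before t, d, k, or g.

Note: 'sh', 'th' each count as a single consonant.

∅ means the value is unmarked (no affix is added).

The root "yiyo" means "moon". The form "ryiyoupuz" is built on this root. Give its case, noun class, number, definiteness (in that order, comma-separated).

Segment: r-yiyo-u-p-uz.
case: -u → instrumental.
noun class: r- → class IV.
number: -p → dual.
definiteness: -uz → definite.

instrumental, class IV, dual, definite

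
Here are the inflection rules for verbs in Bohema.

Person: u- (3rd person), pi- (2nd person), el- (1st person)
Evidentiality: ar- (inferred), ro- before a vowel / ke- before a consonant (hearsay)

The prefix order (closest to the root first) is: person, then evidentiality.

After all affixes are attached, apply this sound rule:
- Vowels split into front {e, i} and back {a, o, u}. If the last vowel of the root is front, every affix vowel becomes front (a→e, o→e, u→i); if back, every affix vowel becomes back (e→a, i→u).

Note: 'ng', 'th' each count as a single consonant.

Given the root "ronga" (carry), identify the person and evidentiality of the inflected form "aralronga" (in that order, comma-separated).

1st person, inferred

Segment: ar-el-ronga.
person: el- → 1st person.
evidentiality: ar- → inferred.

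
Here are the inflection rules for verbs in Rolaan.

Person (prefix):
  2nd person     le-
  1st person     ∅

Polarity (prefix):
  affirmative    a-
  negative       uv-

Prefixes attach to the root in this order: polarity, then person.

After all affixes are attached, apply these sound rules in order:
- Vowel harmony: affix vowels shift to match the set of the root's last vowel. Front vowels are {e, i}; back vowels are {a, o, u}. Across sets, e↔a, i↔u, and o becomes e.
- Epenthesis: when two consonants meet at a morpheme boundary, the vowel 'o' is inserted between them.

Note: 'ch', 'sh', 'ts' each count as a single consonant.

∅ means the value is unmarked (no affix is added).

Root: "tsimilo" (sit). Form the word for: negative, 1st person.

uvotsimilo

Attach polarity negative uv- → uvtsimilo.
person = 1st person: zero marking, form stays uvtsimilo.
Vowel harmony: no change.
Apply epenthesis: uvtsimilo → uvotsimilo.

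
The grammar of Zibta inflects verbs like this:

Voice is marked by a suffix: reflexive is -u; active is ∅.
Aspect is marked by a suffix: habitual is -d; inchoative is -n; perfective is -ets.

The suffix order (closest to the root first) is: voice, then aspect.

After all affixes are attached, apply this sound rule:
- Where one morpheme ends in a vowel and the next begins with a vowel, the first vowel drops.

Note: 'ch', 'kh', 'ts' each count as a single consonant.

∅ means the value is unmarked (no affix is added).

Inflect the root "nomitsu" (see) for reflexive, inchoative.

Attach voice reflexive -u → nomitsuu.
Attach aspect inchoative -n → nomitsuun.
Apply vowel deletion: nomitsuun → nomitsun.

nomitsun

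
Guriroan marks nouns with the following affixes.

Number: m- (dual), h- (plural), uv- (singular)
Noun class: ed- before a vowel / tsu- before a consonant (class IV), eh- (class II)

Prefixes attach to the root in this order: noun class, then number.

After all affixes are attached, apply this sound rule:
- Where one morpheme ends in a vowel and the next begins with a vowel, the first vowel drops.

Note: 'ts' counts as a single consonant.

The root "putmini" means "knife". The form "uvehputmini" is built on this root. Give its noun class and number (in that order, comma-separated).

class II, singular

Segment: uv-eh-putmini.
noun class: eh- → class II.
number: uv- → singular.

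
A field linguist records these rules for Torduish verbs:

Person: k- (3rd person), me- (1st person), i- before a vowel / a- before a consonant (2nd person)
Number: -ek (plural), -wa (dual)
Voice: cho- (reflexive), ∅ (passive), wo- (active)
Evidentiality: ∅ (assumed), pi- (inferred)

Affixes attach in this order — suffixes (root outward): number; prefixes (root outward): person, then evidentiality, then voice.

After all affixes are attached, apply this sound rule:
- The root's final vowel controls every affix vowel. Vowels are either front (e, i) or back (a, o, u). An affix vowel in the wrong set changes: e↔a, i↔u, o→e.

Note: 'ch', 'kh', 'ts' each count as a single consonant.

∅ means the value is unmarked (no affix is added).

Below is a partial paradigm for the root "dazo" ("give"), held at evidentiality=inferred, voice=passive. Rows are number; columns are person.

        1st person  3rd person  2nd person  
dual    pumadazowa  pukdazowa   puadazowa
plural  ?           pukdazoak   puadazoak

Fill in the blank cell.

pumadazoak

Attach person 1st person me- → medazo.
Attach evidentiality inferred pi- → pimedazo.
Attach number plural -ek → pimedazoek.
voice = passive: zero marking, form stays pimedazoek.
Apply vowel harmony: pimedazoek → pumadazoak.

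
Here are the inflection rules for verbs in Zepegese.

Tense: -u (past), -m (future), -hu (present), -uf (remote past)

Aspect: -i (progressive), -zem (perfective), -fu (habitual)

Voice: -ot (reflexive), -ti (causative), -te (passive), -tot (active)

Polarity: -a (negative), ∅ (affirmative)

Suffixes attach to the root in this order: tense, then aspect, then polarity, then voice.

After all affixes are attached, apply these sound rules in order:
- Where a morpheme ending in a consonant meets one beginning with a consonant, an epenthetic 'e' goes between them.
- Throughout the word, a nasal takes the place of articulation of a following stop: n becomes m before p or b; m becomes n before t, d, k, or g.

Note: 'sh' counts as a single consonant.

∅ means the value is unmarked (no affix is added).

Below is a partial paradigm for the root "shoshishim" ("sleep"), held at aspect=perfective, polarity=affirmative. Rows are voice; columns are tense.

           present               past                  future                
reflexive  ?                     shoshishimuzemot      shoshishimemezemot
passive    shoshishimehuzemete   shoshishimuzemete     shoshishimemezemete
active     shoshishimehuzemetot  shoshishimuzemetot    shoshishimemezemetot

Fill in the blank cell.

Attach tense present -hu → shoshishimhu.
Attach aspect perfective -zem → shoshishimhuzem.
polarity = affirmative: zero marking, form stays shoshishimhuzem.
Attach voice reflexive -ot → shoshishimhuzemot.
Apply epenthesis: shoshishimhuzemot → shoshishimehuzemot.
Nasal assimilation: no change.

shoshishimehuzemot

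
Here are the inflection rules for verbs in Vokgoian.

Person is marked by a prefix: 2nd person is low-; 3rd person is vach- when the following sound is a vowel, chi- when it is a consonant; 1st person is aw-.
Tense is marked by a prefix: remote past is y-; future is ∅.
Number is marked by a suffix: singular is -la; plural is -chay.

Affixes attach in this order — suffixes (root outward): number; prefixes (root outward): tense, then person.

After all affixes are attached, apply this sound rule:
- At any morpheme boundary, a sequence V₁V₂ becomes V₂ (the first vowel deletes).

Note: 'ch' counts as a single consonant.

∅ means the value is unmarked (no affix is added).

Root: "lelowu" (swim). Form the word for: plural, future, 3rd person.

tense = future: zero marking, form stays lelowu.
Attach person 3rd person chi- (before consonant 'l') → chilelowu.
Attach number plural -chay → chilelowuchay.
Vowel deletion: no change.

chilelowuchay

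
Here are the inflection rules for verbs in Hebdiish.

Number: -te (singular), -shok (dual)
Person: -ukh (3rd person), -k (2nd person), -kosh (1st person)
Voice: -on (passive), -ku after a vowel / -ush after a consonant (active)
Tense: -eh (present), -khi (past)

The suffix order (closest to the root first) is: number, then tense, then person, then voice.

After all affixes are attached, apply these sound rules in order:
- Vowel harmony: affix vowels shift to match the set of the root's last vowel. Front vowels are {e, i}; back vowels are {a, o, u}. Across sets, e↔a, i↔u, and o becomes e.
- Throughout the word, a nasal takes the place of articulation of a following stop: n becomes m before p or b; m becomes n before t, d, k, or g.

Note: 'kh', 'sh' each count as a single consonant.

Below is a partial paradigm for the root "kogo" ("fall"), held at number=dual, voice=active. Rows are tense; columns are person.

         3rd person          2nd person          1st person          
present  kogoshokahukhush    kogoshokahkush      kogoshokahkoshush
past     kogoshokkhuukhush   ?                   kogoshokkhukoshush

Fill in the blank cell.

Attach number dual -shok → kogoshok.
Attach tense past -khi → kogoshokkhi.
Attach person 2nd person -k → kogoshokkhik.
Attach voice active -ush (after consonant 'k') → kogoshokkhikush.
Apply vowel harmony: kogoshokkhikush → kogoshokkhukush.
Nasal assimilation: no change.

kogoshokkhukush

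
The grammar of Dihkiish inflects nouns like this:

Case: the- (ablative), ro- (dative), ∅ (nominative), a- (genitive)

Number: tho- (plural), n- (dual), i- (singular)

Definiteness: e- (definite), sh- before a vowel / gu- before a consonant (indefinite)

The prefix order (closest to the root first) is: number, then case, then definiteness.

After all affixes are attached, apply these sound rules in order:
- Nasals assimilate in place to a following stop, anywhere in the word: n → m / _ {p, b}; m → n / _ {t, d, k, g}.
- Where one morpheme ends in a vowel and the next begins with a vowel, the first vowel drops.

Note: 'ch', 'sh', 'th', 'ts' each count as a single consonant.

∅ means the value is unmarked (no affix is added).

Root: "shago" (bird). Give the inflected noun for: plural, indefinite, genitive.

shathoshago

Attach number plural tho- → thoshago.
Attach case genitive a- → athoshago.
Attach definiteness indefinite sh- (before vowel 'a') → shathoshago.
Nasal assimilation: no change.
Vowel deletion: no change.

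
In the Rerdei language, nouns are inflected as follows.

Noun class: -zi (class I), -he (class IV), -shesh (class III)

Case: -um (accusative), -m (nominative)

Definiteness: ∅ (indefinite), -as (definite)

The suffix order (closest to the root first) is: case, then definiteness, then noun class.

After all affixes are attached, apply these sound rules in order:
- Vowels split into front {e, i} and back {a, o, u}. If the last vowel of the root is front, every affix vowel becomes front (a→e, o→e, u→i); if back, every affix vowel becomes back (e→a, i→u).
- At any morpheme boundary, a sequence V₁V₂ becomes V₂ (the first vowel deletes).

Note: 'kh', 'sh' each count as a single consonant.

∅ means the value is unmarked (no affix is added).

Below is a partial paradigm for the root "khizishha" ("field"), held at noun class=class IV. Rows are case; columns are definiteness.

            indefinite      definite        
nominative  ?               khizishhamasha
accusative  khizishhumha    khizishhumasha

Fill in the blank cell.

Attach case nominative -m → khizishham.
definiteness = indefinite: zero marking, form stays khizishham.
Attach noun class class IV -he → khizishhamhe.
Apply vowel harmony: khizishhamhe → khizishhamha.
Vowel deletion: no change.

khizishhamha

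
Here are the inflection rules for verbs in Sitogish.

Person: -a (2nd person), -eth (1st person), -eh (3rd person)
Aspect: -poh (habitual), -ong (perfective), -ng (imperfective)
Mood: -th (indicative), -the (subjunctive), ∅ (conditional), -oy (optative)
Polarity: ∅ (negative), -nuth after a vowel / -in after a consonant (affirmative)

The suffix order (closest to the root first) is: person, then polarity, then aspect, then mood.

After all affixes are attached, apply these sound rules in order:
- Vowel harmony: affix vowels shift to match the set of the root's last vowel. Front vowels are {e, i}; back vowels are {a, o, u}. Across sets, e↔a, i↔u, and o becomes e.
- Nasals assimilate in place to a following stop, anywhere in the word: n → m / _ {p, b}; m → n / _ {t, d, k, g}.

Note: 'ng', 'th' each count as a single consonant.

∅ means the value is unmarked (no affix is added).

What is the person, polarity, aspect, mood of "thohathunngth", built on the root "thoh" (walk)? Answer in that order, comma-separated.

1st person, affirmative, imperfective, indicative

Segment: thoh-eth-in-ng-th.
person: -eth → 1st person.
polarity: -nuth/in → affirmative.
aspect: -ng → imperfective.
mood: -th → indicative.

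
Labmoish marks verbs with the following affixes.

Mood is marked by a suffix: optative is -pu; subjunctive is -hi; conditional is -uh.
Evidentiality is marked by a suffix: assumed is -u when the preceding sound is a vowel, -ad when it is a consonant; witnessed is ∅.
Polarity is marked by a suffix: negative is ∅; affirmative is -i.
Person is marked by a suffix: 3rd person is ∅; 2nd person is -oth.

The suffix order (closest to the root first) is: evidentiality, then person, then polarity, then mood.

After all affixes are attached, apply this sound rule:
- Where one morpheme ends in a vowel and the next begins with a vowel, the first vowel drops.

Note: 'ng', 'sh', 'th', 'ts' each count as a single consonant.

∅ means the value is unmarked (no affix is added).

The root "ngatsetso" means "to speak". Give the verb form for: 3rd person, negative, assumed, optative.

Attach evidentiality assumed -u (after vowel 'o') → ngatsetsou.
person = 3rd person: zero marking, form stays ngatsetsou.
polarity = negative: zero marking, form stays ngatsetsou.
Attach mood optative -pu → ngatsetsoupu.
Apply vowel deletion: ngatsetsoupu → ngatsetsupu.

ngatsetsupu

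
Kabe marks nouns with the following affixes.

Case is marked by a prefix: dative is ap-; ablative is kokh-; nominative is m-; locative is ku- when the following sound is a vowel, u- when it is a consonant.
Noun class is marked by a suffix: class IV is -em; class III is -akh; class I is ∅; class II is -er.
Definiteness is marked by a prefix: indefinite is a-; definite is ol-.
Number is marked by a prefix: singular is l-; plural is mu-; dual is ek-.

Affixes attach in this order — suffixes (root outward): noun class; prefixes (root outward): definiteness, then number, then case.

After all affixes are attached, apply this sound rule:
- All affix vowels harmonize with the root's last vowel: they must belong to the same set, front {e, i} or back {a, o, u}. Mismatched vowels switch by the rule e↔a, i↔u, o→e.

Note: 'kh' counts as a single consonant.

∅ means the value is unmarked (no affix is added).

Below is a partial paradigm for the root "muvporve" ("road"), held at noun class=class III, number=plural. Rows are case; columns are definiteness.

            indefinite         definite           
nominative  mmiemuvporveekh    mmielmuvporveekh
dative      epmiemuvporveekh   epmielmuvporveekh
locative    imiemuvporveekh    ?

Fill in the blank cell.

imielmuvporveekh

Attach definiteness definite ol- → olmuvporve.
Attach noun class class III -akh → olmuvporveakh.
Attach number plural mu- → muolmuvporveakh.
Attach case locative u- (before consonant 'm') → umuolmuvporveakh.
Apply vowel harmony: umuolmuvporveakh → imielmuvporveekh.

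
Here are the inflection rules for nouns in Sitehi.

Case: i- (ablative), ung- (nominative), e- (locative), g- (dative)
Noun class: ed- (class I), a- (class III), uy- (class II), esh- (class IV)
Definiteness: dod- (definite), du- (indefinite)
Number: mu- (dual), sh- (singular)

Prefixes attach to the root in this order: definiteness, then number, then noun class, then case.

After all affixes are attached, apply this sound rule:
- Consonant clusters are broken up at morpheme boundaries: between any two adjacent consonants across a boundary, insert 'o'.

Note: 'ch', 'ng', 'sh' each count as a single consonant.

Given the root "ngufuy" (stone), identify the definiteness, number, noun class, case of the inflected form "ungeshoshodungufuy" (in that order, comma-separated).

Segment: ung-esh-sh-du-ngufuy.
definiteness: du- → indefinite.
number: sh- → singular.
noun class: esh- → class IV.
case: ung- → nominative.

indefinite, singular, class IV, nominative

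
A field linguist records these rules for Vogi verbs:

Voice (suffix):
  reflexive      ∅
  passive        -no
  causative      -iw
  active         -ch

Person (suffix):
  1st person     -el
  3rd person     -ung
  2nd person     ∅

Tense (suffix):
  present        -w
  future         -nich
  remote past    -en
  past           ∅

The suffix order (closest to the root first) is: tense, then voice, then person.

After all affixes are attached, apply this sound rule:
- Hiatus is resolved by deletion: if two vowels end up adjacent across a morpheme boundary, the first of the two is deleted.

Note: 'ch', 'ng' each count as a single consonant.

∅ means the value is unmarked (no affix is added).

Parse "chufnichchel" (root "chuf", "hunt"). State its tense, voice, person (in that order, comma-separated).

future, active, 1st person

Segment: chuf-nich-ch-el.
tense: -nich → future.
voice: -ch → active.
person: -el → 1st person.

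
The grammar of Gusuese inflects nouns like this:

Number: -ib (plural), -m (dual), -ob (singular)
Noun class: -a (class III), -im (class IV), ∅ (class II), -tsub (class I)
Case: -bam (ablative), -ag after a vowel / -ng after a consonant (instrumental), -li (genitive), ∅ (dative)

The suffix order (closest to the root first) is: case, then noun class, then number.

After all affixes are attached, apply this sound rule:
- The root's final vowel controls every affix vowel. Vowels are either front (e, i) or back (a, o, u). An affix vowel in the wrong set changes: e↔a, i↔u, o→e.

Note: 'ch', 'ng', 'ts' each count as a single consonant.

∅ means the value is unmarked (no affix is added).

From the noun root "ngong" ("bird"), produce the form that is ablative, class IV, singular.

Attach case ablative -bam → ngongbam.
Attach noun class class IV -im → ngongbamim.
Attach number singular -ob → ngongbamimob.
Apply vowel harmony: ngongbamimob → ngongbamumob.

ngongbamumob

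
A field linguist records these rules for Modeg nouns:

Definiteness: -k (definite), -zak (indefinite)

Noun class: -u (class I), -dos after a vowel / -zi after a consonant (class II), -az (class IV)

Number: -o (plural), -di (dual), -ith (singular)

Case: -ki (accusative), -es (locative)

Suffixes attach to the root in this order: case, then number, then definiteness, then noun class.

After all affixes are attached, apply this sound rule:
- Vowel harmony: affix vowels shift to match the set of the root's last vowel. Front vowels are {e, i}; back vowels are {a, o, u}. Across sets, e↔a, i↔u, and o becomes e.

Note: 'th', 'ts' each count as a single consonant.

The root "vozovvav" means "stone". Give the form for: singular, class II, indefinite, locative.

vozovvavasuthzakzu

Attach case locative -es → vozovvaves.
Attach number singular -ith → vozovvavesith.
Attach definiteness indefinite -zak → vozovvavesithzak.
Attach noun class class II -zi (after consonant 'k') → vozovvavesithzakzi.
Apply vowel harmony: vozovvavesithzakzi → vozovvavasuthzakzu.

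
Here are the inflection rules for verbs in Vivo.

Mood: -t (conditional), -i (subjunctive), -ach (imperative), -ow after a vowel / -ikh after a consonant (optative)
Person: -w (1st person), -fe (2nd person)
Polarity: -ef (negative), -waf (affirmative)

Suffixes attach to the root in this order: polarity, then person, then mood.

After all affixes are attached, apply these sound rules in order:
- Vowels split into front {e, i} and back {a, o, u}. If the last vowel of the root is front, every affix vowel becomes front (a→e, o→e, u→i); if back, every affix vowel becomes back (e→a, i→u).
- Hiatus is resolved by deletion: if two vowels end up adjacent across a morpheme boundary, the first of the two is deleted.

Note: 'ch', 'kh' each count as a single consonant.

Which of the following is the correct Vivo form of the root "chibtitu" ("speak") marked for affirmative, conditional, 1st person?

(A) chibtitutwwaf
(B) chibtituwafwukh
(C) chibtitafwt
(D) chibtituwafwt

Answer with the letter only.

Attach polarity affirmative -waf → chibtituwaf.
Attach person 1st person -w → chibtituwafw.
Attach mood conditional -t → chibtituwafwt.
Vowel harmony: no change.
Vowel deletion: no change.
So the correct form is chibtituwafwt, option (D).
(B) chibtituwafwukh is wrong: it uses optative instead of conditional for mood.
(C) chibtitafwt is wrong: it uses negative instead of affirmative for polarity.
(A) chibtitutwwaf is wrong: it has the affixes in the wrong order.

D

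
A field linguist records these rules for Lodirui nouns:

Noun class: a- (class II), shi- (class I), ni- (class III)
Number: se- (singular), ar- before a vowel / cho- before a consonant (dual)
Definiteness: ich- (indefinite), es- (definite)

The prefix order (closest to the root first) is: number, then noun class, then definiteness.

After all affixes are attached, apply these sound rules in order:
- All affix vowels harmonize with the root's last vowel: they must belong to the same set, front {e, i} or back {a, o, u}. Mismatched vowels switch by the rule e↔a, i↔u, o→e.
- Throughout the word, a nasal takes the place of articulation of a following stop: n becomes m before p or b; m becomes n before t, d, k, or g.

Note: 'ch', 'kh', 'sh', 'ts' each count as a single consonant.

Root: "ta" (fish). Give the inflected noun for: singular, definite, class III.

asnusata

Attach number singular se- → seta.
Attach noun class class III ni- → niseta.
Attach definiteness definite es- → esniseta.
Apply vowel harmony: esniseta → asnusata.
Nasal assimilation: no change.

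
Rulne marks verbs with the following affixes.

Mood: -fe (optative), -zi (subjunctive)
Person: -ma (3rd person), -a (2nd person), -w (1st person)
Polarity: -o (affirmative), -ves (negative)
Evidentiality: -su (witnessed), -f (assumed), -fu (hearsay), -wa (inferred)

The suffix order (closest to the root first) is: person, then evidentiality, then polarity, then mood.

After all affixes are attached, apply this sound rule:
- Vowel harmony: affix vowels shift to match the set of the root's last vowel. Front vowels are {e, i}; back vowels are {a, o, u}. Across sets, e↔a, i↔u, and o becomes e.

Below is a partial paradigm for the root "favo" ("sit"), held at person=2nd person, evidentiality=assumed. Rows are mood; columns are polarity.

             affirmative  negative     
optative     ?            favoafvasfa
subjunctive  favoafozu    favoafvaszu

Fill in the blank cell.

favoafofa

Attach person 2nd person -a → favoa.
Attach evidentiality assumed -f → favoaf.
Attach polarity affirmative -o → favoafo.
Attach mood optative -fe → favoafofe.
Apply vowel harmony: favoafofe → favoafofa.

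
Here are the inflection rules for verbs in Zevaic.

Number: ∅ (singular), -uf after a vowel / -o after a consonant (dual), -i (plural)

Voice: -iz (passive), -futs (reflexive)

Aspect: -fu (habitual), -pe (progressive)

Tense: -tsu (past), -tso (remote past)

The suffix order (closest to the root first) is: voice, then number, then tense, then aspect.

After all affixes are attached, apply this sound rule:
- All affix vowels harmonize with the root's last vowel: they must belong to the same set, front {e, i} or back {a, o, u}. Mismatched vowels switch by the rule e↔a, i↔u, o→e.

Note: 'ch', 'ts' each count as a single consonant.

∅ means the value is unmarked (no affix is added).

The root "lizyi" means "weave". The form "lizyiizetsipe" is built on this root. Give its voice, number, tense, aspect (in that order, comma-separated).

Segment: lizyi-iz-o-tsu-pe.
voice: -iz → passive.
number: -uf/o → dual.
tense: -tsu → past.
aspect: -pe → progressive.

passive, dual, past, progressive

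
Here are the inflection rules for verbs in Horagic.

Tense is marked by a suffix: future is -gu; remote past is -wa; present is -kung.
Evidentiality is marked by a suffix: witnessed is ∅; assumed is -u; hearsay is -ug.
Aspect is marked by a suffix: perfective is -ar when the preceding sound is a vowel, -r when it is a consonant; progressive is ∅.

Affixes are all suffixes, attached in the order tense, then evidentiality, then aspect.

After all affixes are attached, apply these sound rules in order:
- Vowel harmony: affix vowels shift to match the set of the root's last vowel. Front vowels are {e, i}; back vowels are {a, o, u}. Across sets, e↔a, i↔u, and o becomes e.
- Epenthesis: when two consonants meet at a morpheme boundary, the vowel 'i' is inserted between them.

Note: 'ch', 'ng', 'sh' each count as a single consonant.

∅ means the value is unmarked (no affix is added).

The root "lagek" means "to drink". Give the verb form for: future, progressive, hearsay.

Attach tense future -gu → lagekgu.
Attach evidentiality hearsay -ug → lagekguug.
aspect = progressive: zero marking, form stays lagekguug.
Apply vowel harmony: lagekguug → lagekgiig.
Apply epenthesis: lagekgiig → lagekigiig.

lagekigiig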